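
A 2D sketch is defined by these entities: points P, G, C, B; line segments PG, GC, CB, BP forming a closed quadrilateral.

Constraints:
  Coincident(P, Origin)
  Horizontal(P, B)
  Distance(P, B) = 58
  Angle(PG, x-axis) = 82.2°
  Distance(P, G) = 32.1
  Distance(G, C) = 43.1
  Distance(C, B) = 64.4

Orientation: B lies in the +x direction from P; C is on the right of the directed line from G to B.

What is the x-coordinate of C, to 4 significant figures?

-5.598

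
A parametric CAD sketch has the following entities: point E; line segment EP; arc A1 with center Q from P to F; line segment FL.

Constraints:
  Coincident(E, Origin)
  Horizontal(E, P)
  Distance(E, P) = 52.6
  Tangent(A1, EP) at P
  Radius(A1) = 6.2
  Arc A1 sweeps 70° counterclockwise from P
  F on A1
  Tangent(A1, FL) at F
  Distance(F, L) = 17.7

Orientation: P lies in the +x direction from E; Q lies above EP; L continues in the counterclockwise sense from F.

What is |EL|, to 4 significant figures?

67.72

E is at the origin; EP is horizontal with |EP| = 52.6 and P on the +x side, so P = (52.60, 0.000). Tangency of A1 to EP means the radius QP is perpendicular to EP, so Q = P + (0, 6.2) = (52.60, 6.200). On A1, P sits at bearing -90° from Q; a 70° counterclockwise sweep puts F at bearing -20°, so F = Q + 6.2·(cos -20°, sin -20°) = (58.43, 4.079). Tangency of A1 to FL means the radius QF is perpendicular to FL, so FL runs along (−sin -20°, cos -20°); with |FL| = 17.7, L = (64.48, 20.71). Then |EL| = |L − E| = 67.72.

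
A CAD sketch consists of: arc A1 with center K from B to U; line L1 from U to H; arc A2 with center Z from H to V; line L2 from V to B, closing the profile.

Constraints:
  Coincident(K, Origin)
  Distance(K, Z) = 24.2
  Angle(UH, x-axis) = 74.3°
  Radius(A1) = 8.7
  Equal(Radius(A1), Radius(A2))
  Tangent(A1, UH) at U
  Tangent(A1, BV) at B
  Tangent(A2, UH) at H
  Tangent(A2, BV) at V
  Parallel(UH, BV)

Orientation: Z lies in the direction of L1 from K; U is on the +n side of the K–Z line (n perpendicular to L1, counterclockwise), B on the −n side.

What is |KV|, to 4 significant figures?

25.72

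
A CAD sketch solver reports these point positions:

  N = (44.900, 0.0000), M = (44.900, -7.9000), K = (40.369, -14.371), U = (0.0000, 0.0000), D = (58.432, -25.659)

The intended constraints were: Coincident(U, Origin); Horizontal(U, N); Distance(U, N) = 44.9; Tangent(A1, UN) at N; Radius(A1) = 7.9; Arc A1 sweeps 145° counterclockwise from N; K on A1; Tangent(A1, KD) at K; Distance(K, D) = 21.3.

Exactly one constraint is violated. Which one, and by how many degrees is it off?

Tangent(A1, KD) at K — off by 3.00°.

U = (0.00, 0.00) ✓; U.y = 0.00, N.y = 0.00 ✓; |UN| = 44.90 ✓; ∠(MN, NU) = 90.00° ✓; |MN| = 7.900 ✓; bearing(M→K) − bearing(M→N) = 145.0° ✓; |MK| = 7.900 ✓; ∠(MK, KD) = 87.00° ✗; |KD| = 21.30 ✓.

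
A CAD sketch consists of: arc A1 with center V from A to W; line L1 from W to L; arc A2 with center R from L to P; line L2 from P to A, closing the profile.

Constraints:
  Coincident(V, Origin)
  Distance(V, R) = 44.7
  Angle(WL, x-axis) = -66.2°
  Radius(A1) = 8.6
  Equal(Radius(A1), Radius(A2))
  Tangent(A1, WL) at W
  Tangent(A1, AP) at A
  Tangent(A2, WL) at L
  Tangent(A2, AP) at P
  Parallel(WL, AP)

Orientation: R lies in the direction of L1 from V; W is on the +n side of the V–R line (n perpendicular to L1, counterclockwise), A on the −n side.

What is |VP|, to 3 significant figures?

45.5

The slot axis is L1's direction at -66.2°, so u = (cos -66.2°, sin -66.2°) = (0.404, -0.915) and n = (−sin -66.2°, cos -66.2°) = (0.915, 0.404). V is at the origin and R lies 44.7 along u from V, so R = 44.7·u = (18.0, -40.9). Tangency of A1 to both parallel lines with radius 8.6 puts W and A at V ± 8.6·n: W = (7.87, 3.47), A = (-7.87, -3.47). Equal radii place L and P the same way about R: L = R + 8.6·n = (25.9, -37.4), P = R − 8.6·n = (10.2, -44.4). Then |VP| = |P − V| = 45.5.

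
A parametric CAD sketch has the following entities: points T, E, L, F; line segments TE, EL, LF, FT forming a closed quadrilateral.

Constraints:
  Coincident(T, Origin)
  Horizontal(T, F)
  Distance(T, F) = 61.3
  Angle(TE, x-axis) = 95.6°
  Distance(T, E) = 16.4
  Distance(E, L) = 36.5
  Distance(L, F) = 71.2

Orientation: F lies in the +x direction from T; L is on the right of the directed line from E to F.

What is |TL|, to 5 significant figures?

20.999

Checks: |EL| = 36.50 ✓; |LF| = 71.20 ✓.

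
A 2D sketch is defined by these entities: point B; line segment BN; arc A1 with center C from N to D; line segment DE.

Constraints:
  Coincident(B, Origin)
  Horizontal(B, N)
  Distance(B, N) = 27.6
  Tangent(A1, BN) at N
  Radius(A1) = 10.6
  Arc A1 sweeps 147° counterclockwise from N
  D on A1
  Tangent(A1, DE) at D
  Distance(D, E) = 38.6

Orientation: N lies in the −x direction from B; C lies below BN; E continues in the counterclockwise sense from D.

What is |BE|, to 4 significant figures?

40.53

B is at the origin; BN is horizontal with |BN| = 27.6 and N on the −x side, so N = (-27.60, 0.000). Since A1 is tangent to BN there, CN ⟂ BN, so C = N + (0, -10.6) = (-27.60, -10.60). On A1, N sits at bearing 90° from C; a 147° counterclockwise sweep puts D at bearing 237°, so D = C + 10.6·(cos 237°, sin 237°) = (-33.37, -19.49). A1 meets DE tangentially, so CD is at right angles to DE, so DE runs along (−sin 237°, cos 237°); with |DE| = 38.6, E = (-1.000, -40.51). Then |BE| = |E − B| = 40.53.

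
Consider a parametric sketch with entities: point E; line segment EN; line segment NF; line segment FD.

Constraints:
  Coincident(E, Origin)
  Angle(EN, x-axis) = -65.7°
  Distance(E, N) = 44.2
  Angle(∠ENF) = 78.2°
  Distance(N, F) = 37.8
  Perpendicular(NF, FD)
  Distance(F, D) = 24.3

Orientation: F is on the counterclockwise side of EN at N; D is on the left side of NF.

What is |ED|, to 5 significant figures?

34.452

∠ENF = 78.2°, so NF runs at -65.7° + (180° − 78.2°) = 36.100° from the x-axis; with |NF| = 37.8, F = N + 37.8·(cos 36.100°, sin 36.100°) = (48.731, -18.012). NF ⟂ FD; with |FD| = 24.3 on the left of NF, D = F + 24.3·(-0.58920, 0.80799) = (34.413, 1.6218). Then |ED| = |D − E| = 34.452.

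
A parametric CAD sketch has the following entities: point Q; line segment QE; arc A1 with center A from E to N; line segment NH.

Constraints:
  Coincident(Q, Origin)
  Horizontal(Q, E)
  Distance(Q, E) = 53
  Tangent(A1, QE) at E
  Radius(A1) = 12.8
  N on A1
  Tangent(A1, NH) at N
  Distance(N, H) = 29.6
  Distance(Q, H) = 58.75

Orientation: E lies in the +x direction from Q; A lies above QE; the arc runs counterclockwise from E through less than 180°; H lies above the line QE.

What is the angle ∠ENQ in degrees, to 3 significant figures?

48.5°

Q is at the origin; Q and E share the same y with |QE| = 53.0 and E on the +x side, so E = (53.0, 0.00). Since A1 is tangent to QE there, AE ⟂ QE, so A = E + (0, 12.8) = (53.0, 12.8). Since AN ⟂ NH (tangency), |AH| = √(12.8² + 29.6²) = 32.2 regardless of where N sits on A1. So H lies on both circle(Q, 58.75) and circle(A, 32.2); the above-QE intersection is H = (40.5, 42.5). N is the foot of the tangent from H: N = (61.9, 22.0).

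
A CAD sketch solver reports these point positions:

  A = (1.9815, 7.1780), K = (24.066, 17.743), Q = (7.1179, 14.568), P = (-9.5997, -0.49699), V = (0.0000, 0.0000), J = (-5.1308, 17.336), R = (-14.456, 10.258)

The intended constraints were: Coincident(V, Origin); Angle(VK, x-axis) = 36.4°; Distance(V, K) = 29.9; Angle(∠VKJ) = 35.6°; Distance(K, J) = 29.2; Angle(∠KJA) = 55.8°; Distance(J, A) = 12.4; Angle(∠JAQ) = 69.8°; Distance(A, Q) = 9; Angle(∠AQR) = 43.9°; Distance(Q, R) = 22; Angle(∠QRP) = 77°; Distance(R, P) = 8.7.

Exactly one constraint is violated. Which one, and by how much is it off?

Distance(R, P) = 8.7 — off by 3.10.

V = (0.00, 0.00) ✓; VK at 36.40° ✓; |VK| = 29.90 ✓; ∠VKJ = 35.60° ✓; |KJ| = 29.20 ✓; ∠KJA = 55.80° ✓; |JA| = 12.40 ✓; ∠JAQ = 69.80° ✓; |AQ| = 9.000 ✓; ∠AQR = 43.90° ✓; |QR| = 22.00 ✓; ∠QRP = 77.00° ✓; |RP| = 11.80 ✗.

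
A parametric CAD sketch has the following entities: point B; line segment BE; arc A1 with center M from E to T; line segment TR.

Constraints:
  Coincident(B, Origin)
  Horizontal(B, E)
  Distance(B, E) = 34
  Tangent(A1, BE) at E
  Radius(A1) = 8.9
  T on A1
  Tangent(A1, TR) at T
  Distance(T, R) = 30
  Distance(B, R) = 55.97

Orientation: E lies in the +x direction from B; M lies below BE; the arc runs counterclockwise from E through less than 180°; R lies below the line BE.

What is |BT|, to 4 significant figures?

29.05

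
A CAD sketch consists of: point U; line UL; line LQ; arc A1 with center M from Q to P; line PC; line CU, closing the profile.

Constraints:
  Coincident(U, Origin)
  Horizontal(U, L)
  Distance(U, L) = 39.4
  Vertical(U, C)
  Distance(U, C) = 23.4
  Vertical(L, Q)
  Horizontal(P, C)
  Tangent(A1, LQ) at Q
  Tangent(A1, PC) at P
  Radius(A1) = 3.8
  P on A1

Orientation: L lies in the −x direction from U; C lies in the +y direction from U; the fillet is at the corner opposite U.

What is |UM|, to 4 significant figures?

40.64

U and C share the same x with |UC| = 23.4 and C on the +y side, so C = (0.000, 23.40). The virtual corner opposite U is at (-39.40, 23.40). Tangency of A1 to LQ means the radius MQ is perpendicular to LQ and tangency of A1 to PC means the radius MP is perpendicular to PC, with radius 3.8, so the center M sits 3.8 in from both sides at M = (-35.60, 19.60). Then |UM| = |M − U| = 40.64.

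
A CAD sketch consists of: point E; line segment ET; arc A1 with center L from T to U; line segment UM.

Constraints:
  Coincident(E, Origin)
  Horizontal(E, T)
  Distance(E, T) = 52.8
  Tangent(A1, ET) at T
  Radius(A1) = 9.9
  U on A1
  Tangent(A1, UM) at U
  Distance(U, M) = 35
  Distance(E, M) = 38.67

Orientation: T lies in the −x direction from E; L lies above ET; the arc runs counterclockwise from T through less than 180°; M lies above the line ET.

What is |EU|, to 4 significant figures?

45.24

E is at the origin; E and T share the same y with |ET| = 52.8 and T on the −x side, so T = (-52.80, 0.000). Since A1 is tangent to ET there, LT ⟂ ET, so L = T + (0, 9.9) = (-52.80, 9.900). Since LU ⟂ UM (tangency), |LM| = √(9.9² + 35.0²) = 36.37 regardless of where U sits on A1. So M lies on both circle(E, 38.67) and circle(L, 36.37); the above-ET intersection is M = (-23.15, 30.97). U is the foot of the tangent from M: U = (-45.08, 3.696).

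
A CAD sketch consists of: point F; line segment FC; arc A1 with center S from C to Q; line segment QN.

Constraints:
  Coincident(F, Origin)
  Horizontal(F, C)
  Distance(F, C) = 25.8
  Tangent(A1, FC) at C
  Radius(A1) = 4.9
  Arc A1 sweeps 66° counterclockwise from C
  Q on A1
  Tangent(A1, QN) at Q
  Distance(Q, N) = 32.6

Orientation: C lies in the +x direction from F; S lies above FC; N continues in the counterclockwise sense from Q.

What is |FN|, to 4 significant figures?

54.44

On A1, C sits at bearing -90° from S; a 66° counterclockwise sweep puts Q at bearing -24°, so Q = S + 4.9·(cos -24°, sin -24°) = (30.28, 2.907). A1 meets QN tangentially, so SQ is at right angles to QN, so QN runs along (−sin -24°, cos -24°); with |QN| = 32.6, N = (43.54, 32.69). Then |FN| = |N − F| = 54.44.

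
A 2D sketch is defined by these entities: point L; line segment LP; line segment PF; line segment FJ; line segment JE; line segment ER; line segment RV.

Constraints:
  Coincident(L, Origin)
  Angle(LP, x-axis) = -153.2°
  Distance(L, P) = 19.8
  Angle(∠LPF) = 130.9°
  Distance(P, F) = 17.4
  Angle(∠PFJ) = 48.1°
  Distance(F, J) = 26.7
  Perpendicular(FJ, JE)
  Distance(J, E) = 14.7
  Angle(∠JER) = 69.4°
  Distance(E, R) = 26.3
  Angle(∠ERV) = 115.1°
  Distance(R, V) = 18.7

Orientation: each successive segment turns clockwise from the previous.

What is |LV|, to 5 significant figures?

40.181

L is at the origin; LP runs at -153.2° with length 19.8, so P = (-17.673, -8.9274). ∠LPF = 130.9° gives PF at 157.70° from the x-axis; with |PF| = 17.4, F = (-33.772, -2.3248). ∠PFJ = 48.1° gives FJ at 25.800° from the x-axis; with |FJ| = 26.7, J = (-9.7333, 9.2958). The perpendicularity gives JE at right angles to FJ, so JE runs at -64.200°; with |JE| = 14.7, E = (-3.3354, -3.9389). ∠JER = 69.4° gives ER at -174.80° from the x-axis; with |ER| = 26.3, R = (-29.527, -6.3225). ∠ERV = 115.1° gives RV at 120.30° from the x-axis; with |RV| = 18.7, V = (-38.962, 9.8230). Then |LV| = |V − L| = 40.181.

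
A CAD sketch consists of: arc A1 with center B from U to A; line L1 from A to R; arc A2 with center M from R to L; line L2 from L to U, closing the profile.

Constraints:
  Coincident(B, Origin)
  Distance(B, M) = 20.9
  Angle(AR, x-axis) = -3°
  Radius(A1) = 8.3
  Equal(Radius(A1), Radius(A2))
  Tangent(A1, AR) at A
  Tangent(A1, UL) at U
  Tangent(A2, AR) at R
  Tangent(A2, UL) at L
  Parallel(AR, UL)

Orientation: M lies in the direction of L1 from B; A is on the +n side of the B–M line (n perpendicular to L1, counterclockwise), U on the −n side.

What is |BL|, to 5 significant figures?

22.488

The slot axis is L1's direction at -3.0°, so u = (cos -3.0°, sin -3.0°) = (0.99863, -0.052336) and n = (−sin -3.0°, cos -3.0°) = (0.052336, 0.99863). B is at the origin and M lies 20.9 along u from B, so M = 20.9·u = (20.871, -1.0938). Tangency of A1 to both parallel lines with radius 8.3 puts A and U at B ± 8.3·n: A = (0.43439, 8.2886), U = (-0.43439, -8.2886). Equal radii place R and L the same way about M: R = M + 8.3·n = (21.306, 7.1948), L = M − 8.3·n = (20.437, -9.3824). Then |BL| = |L − B| = 22.488.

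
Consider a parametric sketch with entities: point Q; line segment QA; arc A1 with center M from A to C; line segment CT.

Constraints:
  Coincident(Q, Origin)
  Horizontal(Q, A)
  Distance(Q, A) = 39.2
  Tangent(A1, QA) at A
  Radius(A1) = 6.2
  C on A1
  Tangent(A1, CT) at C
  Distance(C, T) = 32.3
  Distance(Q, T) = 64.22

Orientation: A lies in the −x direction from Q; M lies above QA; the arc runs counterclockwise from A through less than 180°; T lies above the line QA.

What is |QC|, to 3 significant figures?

35.6

Q is at the origin; QA is horizontal with |QA| = 39.2 and A on the −x side, so A = (-39.2, 0.00). A1 meets QA tangentially, so MA is at right angles to QA, so M = A + (0, 6.2) = (-39.2, 6.20). Since MC ⟂ CT (tangency), |MT| = √(6.2² + 32.3²) = 32.9 regardless of where C sits on A1. So T lies on both circle(Q, 64.22) and circle(M, 32.9); the above-QA intersection is T = (-53.2, 36.0). C is the foot of the tangent from T: C = (-34.2, 9.85).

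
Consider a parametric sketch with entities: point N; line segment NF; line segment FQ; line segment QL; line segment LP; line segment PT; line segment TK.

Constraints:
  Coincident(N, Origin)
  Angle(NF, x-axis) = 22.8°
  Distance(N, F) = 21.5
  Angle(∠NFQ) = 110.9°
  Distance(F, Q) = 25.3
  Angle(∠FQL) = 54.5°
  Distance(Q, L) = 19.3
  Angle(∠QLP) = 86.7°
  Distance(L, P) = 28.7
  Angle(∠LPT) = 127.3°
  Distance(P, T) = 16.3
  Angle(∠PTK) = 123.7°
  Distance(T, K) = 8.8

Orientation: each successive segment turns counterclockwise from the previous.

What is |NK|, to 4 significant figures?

43.95

N is at the origin; NF runs at 22.8° with length 21.5, so F = (19.82, 8.332). ∠NFQ = 110.9° gives FQ at 91.90° from the x-axis; with |FQ| = 25.3, Q = (18.98, 33.62). ∠FQL = 54.5° gives QL at -142.6° from the x-axis; with |QL| = 19.3, L = (3.649, 21.90). ∠QLP = 86.7° gives LP at -49.30° from the x-axis; with |LP| = 28.7, P = (22.36, 0.1369). ∠LPT = 127.3° gives PT at 3.400° from the x-axis; with |PT| = 16.3, T = (38.64, 1.104). ∠PTK = 123.7° gives TK at 59.70° from the x-axis; with |TK| = 8.8, K = (43.08, 8.701). Then |NK| = |K − N| = 43.95.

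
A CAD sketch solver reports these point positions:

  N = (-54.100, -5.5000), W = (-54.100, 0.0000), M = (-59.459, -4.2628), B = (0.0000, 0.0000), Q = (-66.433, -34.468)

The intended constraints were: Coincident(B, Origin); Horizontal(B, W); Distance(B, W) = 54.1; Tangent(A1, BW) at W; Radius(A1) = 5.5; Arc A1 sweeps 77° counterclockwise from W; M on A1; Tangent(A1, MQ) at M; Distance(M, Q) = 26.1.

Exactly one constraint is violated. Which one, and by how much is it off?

Distance(M, Q) = 26.1 — off by 4.90.

B = (0.00, 0.00) ✓; B.y = 0.00, W.y = 0.00 ✓; |BW| = 54.10 ✓; ∠(NW, WB) = 90.00° ✓; |NW| = 5.500 ✓; bearing(N→M) − bearing(N→W) = 77.00° ✓; |NM| = 5.500 ✓; ∠(NM, MQ) = 90.00° ✓; |MQ| = 31.00 ✗.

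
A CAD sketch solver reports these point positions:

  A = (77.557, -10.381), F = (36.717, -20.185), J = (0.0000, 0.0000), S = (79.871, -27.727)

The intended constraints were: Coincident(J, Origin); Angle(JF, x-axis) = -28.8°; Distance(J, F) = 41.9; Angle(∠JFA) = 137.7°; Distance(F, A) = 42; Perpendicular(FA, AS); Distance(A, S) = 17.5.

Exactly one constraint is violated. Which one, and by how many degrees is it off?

Perpendicular(FA, AS) — off by 5.90°.

J = (0.00, 0.00) ✓; JF at -28.80° ✓; |JF| = 41.90 ✓; ∠JFA = 137.7° ✓; |FA| = 42.00 ✓; ∠(FA, AS) = 95.90° ✗; |AS| = 17.50 ✓.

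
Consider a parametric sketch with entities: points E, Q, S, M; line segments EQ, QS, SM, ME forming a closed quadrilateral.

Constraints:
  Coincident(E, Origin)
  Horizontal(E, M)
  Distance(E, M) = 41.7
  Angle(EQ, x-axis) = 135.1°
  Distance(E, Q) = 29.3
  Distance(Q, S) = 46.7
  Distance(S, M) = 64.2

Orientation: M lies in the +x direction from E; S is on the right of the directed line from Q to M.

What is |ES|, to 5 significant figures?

30.988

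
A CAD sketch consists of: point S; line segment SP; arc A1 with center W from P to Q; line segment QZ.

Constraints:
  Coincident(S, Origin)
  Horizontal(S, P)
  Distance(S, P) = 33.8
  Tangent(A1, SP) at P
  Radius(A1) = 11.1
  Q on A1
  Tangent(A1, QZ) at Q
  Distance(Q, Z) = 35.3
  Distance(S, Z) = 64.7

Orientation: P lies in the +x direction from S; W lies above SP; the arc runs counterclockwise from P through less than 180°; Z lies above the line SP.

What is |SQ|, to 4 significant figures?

46.23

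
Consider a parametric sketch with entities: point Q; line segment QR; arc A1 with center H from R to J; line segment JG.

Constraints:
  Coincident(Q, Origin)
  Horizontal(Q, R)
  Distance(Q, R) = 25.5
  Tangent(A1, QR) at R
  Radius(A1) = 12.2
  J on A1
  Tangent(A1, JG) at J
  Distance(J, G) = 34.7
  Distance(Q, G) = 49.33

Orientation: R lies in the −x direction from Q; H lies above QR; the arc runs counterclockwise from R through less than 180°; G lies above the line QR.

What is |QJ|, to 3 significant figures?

18.3

Checks: |HJ| = 12.20 ✓; ∠(HJ, JG) = 90.00° ✓; |JG| = 34.70 ✓; |QG| = 49.33 ✓.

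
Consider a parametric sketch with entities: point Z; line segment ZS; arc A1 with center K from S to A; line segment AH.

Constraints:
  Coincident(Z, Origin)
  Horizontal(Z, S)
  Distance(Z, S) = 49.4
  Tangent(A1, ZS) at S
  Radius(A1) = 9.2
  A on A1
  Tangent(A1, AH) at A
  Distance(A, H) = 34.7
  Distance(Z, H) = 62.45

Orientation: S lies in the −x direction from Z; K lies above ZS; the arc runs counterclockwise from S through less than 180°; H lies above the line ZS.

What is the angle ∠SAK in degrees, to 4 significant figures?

42.17°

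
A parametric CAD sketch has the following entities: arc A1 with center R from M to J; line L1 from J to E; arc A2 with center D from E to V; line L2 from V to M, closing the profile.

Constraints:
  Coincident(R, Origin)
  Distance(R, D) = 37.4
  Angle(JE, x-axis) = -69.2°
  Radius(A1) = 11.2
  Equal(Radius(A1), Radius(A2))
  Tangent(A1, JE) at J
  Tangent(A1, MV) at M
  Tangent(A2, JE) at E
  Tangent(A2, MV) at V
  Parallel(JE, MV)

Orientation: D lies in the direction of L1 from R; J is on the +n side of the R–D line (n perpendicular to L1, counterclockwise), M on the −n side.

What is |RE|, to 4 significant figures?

39.04

Tangency of A1 to both parallel lines with radius 11.2 puts J and M at R ± 11.2·n: J = (10.47, 3.977), M = (-10.47, -3.977). Equal radii place E and V the same way about D: E = D + 11.2·n = (23.75, -30.99), V = D − 11.2·n = (2.811, -38.94). Then |RE| = |E − R| = 39.04.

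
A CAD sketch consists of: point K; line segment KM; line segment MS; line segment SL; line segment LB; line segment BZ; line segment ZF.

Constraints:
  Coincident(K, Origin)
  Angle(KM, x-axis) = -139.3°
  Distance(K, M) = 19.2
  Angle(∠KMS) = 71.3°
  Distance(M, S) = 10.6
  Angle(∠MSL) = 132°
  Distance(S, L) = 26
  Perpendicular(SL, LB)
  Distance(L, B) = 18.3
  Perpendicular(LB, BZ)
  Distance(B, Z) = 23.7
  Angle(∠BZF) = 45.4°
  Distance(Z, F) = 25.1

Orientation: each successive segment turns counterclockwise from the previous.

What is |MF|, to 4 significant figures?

28.02

LB is perpendicular to BZ, so BZ runs at -162.6°; with |BZ| = 23.7, Z = (-8.710, 0.2343). ∠BZF = 45.4° gives ZF at -28.00° from the x-axis; with |ZF| = 25.1, F = (13.45, -11.55). Then |MF| = |F − M| = 28.02.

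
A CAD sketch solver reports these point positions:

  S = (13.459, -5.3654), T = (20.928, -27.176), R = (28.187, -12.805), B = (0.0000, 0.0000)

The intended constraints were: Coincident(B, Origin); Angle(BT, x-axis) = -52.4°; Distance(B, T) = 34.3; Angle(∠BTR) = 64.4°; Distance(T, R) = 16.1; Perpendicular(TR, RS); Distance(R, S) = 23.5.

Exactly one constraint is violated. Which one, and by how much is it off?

Distance(R, S) = 23.5 — off by 7.00.

B = (0.00, 0.00) ✓; BT at -52.40° ✓; |BT| = 34.30 ✓; ∠BTR = 64.40° ✓; |TR| = 16.10 ✓; ∠(TR, RS) = 90.00° ✓; |RS| = 16.50 ✗.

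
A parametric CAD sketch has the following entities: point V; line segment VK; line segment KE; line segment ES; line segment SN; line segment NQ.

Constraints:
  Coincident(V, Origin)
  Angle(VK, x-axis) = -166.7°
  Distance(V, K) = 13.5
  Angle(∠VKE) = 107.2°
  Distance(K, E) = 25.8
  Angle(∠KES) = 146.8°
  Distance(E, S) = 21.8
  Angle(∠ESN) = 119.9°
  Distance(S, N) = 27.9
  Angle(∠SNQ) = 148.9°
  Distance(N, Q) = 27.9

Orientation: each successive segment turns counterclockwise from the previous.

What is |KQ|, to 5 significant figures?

68.240

∠ESN = 119.9° gives SN at -0.60000° from the x-axis; with |SN| = 27.9, N = (23.674, -48.149). ∠SNQ = 148.9° gives NQ at 30.500° from the x-axis; with |NQ| = 27.9, Q = (47.714, -33.989). Then |KQ| = |Q − K| = 68.240.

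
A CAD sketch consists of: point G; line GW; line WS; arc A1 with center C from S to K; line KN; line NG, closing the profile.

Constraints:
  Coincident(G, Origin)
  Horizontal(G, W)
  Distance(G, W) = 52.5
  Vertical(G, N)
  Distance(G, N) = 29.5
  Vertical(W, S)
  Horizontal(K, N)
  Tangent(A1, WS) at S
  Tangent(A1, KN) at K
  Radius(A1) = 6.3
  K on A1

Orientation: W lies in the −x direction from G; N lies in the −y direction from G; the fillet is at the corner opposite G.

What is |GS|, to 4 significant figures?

57.40

G is at the origin; G and W share the same y with |GW| = 52.5 and W on the −x side, so W = (-52.50, 0.000). GN is vertical with |GN| = 29.5 and N on the −y side, so N = (0.000, -29.50). The virtual corner opposite G is at (-52.50, -29.50). Tangency of A1 to WS means the radius CS is perpendicular to WS and since A1 is tangent to KN there, CK ⟂ KN, with radius 6.3, so the center C sits 6.3 in from both sides at C = (-46.20, -23.20). That places the tangent points at S = (-52.50, -23.20) on WS and K = (-46.20, -29.50) on KN. Then |GS| = |S − G| = 57.40.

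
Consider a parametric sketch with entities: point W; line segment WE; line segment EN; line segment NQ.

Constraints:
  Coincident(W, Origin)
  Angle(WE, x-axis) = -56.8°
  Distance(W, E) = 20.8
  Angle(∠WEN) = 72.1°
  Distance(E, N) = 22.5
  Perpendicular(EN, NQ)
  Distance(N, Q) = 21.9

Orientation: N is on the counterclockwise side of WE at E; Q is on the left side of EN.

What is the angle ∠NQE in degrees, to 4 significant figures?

45.77°

W is at the origin; WE runs at -56.8° with length 20.8, so E = 20.8·(cos -56.8°, sin -56.8°) = (11.39, -17.40). ∠WEN = 72.1°, so EN runs at -56.8° + (180° − 72.1°) = 51.10° from the x-axis; with |EN| = 22.5, N = E + 22.5·(cos 51.10°, sin 51.10°) = (25.52, 0.1058). The perpendicularity gives NQ at right angles to EN; with |NQ| = 21.9 on the left of EN, Q = N + 21.9·(-0.7782, 0.6280) = (8.475, 13.86). Then cos ∠NQE = QN·QE / (|QN||QE|), giving 45.77°.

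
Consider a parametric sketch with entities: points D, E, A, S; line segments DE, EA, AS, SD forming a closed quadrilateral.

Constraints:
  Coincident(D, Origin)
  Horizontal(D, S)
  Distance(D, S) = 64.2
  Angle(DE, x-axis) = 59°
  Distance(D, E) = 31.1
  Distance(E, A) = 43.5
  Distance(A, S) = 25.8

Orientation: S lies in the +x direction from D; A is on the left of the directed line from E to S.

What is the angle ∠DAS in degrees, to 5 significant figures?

77.408°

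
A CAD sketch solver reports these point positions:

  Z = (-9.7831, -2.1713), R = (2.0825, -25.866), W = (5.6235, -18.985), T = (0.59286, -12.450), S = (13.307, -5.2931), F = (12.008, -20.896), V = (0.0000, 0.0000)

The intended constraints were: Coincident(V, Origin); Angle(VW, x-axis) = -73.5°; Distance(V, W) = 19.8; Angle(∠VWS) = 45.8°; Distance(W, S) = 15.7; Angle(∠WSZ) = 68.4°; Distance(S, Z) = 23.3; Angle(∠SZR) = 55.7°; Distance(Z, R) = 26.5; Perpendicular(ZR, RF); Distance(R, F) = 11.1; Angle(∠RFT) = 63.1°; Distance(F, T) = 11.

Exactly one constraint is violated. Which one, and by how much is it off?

Distance(F, T) = 11 — off by 3.20.

V = (0.00, 0.00) ✓; VW at -73.50° ✓; |VW| = 19.80 ✓; ∠VWS = 45.80° ✓; |WS| = 15.70 ✓; ∠WSZ = 68.40° ✓; |SZ| = 23.30 ✓; ∠SZR = 55.70° ✓; |ZR| = 26.50 ✓; ∠(ZR, RF) = 90.00° ✓; |RF| = 11.10 ✓; ∠RFT = 63.10° ✓; |FT| = 14.20 ✗.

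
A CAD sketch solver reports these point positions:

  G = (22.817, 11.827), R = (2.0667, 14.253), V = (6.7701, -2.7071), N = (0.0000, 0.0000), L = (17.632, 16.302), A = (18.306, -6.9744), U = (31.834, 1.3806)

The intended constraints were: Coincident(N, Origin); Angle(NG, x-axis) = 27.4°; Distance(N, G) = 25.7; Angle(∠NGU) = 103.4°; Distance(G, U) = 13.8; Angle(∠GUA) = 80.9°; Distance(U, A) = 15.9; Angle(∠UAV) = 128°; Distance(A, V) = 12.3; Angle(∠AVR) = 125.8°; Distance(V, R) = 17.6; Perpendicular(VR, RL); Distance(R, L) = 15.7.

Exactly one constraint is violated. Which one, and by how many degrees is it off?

Perpendicular(VR, RL) — off by 8.00°.

N = (0.00, 0.00) ✓; NG at 27.40° ✓; |NG| = 25.70 ✓; ∠NGU = 103.4° ✓; |GU| = 13.80 ✓; ∠GUA = 80.90° ✓; |UA| = 15.90 ✓; ∠UAV = 128.0° ✓; |AV| = 12.30 ✓; ∠AVR = 125.8° ✓; |VR| = 17.60 ✓; ∠(VR, RL) = 98.00° ✗; |RL| = 15.70 ✓.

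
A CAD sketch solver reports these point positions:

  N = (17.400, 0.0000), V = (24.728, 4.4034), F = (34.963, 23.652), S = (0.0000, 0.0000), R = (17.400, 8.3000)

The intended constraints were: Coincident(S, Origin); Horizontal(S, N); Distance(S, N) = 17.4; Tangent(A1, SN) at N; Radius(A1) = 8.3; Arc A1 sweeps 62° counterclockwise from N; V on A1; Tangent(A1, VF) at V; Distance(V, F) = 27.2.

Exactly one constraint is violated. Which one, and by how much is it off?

Distance(V, F) = 27.2 — off by 5.40.

S = (0.00, 0.00) ✓; S.y = 0.00, N.y = 0.00 ✓; |SN| = 17.40 ✓; ∠(RN, NS) = 90.00° ✓; |RN| = 8.300 ✓; bearing(R→V) − bearing(R→N) = 62.00° ✓; |RV| = 8.300 ✓; ∠(RV, VF) = 90.00° ✓; |VF| = 21.80 ✗.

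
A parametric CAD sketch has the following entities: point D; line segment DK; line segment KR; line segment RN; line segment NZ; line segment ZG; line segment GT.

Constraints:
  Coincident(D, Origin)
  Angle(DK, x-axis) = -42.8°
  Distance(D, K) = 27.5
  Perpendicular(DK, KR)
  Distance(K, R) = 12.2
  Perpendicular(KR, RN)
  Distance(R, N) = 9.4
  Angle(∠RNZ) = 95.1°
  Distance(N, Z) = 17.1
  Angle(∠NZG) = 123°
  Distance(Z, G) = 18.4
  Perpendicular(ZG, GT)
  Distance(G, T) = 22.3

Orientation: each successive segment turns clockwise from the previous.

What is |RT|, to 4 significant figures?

20.43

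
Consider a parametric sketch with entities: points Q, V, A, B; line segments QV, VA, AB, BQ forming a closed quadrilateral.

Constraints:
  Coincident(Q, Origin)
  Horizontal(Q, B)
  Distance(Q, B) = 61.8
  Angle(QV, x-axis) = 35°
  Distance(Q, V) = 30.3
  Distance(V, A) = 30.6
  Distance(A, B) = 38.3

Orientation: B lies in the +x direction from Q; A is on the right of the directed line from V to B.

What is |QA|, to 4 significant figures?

29.02

Q is at the origin; Q and B share the same y with |QB| = 61.8 and B in +x, so B = (61.8, 0). QV runs at 35.0° with |QV| = 30.3, so V = (24.82, 17.38). A is determined by |VA| = 30.6 and |AB| = 38.3 together: it lies at the intersection of circle(V, 30.6) and circle(B, 38.3). With |VB| = 40.86, the foot of the radical line on VB is 13.94 from V and the perpendicular offset is √(30.6² − 13.94²) = 27.24. Taking the right-of-VB solution: A = (25.85, -13.20).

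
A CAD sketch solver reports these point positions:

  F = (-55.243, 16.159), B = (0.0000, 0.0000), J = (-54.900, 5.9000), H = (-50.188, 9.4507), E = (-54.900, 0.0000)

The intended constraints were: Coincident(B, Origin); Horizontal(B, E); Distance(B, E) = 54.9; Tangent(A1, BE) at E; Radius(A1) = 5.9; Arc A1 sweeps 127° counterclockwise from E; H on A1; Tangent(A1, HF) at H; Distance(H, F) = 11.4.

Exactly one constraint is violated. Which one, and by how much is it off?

Distance(H, F) = 11.4 — off by 3.00.

B = (0.00, 0.00) ✓; B.y = 0.00, E.y = 0.00 ✓; |BE| = 54.90 ✓; ∠(JE, EB) = 90.00° ✓; |JE| = 5.900 ✓; bearing(J→H) − bearing(J→E) = 127.0° ✓; |JH| = 5.900 ✓; ∠(JH, HF) = 90.00° ✓; |HF| = 8.400 ✗.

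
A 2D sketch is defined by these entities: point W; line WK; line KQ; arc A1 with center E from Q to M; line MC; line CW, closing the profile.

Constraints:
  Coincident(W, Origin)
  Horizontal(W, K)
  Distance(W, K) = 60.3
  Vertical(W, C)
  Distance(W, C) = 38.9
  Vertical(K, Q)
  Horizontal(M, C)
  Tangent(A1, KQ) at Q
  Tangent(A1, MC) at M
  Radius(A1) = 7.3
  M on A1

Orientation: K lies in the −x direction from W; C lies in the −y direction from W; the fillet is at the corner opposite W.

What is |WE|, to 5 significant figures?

61.705

W is at the origin; W and K share the same y with |WK| = 60.3 and K on the −x side, so K = (-60.300, 0.0000). WC is vertical with |WC| = 38.9 and C on the −y side, so C = (0.0000, -38.900). The virtual corner opposite W is at (-60.300, -38.900). Since A1 is tangent to KQ there, EQ ⟂ KQ and tangency of A1 to MC means the radius EM is perpendicular to MC, with radius 7.3, so the center E sits 7.3 in from both sides at E = (-53.000, -31.600). Then |WE| = |E − W| = 61.705.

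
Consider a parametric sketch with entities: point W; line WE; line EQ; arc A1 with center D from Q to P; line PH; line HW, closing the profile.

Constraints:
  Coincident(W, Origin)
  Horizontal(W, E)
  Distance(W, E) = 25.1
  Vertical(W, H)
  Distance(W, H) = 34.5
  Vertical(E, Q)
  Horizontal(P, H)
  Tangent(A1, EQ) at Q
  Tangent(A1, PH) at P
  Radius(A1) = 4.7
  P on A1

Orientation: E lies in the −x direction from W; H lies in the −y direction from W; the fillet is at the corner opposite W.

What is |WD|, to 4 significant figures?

36.11

W is at the origin; W and E share the same y with |WE| = 25.1 and E on the −x side, so E = (-25.10, 0.000). W and H share the same x with |WH| = 34.5 and H on the −y side, so H = (0.000, -34.50). The virtual corner opposite W is at (-25.10, -34.50). Since A1 is tangent to EQ there, DQ ⟂ EQ and tangency of A1 to PH means the radius DP is perpendicular to PH, with radius 4.7, so the center D sits 4.7 in from both sides at D = (-20.40, -29.80). Then |WD| = |D − W| = 36.11.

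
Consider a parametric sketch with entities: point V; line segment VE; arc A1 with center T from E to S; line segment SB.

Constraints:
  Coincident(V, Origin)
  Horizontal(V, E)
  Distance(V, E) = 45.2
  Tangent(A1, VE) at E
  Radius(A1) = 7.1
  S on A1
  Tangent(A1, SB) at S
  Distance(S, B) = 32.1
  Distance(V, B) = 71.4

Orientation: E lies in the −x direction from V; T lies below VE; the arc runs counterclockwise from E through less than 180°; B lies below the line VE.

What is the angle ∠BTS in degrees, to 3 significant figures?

77.5°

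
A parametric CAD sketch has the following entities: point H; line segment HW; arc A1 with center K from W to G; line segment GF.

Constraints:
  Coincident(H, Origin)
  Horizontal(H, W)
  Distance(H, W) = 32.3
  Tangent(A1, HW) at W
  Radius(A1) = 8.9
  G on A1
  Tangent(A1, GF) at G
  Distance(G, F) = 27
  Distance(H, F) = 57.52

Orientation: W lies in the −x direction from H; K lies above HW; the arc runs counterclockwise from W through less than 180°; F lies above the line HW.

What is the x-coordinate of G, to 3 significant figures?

-26.5

Checks: |KG| = 8.900 ✓; ∠(KG, GF) = 90.00° ✓; |GF| = 27.00 ✓; |HF| = 57.52 ✓.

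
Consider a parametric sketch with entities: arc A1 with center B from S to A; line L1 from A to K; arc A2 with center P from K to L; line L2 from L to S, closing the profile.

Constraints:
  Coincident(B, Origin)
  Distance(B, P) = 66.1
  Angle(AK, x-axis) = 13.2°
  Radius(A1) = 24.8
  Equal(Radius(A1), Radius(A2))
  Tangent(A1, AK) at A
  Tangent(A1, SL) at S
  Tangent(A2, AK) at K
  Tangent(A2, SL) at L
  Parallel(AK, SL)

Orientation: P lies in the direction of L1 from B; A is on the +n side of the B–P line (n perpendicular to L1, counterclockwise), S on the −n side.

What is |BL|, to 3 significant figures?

70.6

The slot axis is L1's direction at 13.2°, so u = (cos 13.2°, sin 13.2°) = (0.974, 0.228) and n = (−sin 13.2°, cos 13.2°) = (-0.228, 0.974). B is at the origin and P lies 66.1 along u from B, so P = 66.1·u = (64.4, 15.1). Tangency of A1 to both parallel lines with radius 24.8 puts A and S at B ± 24.8·n: A = (-5.66, 24.1), S = (5.66, -24.1). Equal radii place K and L the same way about P: K = P + 24.8·n = (58.7, 39.2), L = P − 24.8·n = (70.0, -9.05). Then |BL| = |L − B| = 70.6.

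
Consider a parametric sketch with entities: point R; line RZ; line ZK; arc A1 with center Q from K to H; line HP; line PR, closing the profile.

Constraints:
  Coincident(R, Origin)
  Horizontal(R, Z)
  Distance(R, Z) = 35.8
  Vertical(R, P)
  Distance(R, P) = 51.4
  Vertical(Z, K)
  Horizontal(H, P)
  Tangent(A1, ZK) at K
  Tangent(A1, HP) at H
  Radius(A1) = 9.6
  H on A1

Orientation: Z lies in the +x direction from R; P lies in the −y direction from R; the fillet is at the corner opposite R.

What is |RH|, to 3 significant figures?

57.7

R is at the origin; R and Z share the same y with |RZ| = 35.8 and Z on the +x side, so Z = (35.8, 0.00). R and P share the same x with |RP| = 51.4 and P on the −y side, so P = (0.00, -51.4). The virtual corner opposite R is at (35.8, -51.4). A1 meets ZK tangentially, so QK is at right angles to ZK and the tangent condition forces QH to be normal to HP, with radius 9.6, so the center Q sits 9.6 in from both sides at Q = (26.2, -41.8). That places the tangent points at K = (35.8, -41.8) on ZK and H = (26.2, -51.4) on HP. Then |RH| = |H − R| = 57.7.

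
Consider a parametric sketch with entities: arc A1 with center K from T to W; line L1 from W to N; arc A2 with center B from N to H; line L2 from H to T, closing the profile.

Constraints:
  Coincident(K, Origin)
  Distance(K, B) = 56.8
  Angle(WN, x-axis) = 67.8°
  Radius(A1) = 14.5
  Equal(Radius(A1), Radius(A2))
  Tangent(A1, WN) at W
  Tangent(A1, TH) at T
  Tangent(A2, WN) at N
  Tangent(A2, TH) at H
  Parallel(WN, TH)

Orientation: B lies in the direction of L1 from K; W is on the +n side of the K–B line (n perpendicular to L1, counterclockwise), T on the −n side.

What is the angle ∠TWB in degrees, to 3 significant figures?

75.7°

K is at the origin and B lies 56.8 along u from K, so B = 56.8·u = (21.5, 52.6). Tangency of A1 to both parallel lines with radius 14.5 puts W and T at K ± 14.5·n: W = (-13.4, 5.48), T = (13.4, -5.48). Then cos ∠TWB = WT·WB / (|WT||WB|), giving 75.7°.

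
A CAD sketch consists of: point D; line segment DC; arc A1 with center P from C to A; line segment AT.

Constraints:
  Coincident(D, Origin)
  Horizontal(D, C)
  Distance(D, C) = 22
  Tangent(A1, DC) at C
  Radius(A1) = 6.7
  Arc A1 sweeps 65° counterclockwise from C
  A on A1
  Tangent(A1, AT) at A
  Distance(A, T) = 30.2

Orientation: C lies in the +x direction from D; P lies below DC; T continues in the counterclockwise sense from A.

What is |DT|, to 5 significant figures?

31.399

On A1, C sits at bearing 90° from P; a 65° counterclockwise sweep puts A at bearing 155°, so A = P + 6.7·(cos 155°, sin 155°) = (15.928, -3.8685). Tangency of A1 to AT means the radius PA is perpendicular to AT, so AT runs along (−sin 155°, cos 155°); with |AT| = 30.2, T = (3.1647, -31.239). Then |DT| = |T − D| = 31.399.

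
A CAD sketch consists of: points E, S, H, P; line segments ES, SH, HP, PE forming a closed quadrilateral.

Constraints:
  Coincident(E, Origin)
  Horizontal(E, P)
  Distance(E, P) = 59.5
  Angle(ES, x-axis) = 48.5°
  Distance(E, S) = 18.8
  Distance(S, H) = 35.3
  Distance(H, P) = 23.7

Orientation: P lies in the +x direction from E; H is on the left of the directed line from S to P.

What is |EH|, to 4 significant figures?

51.38

Checks: E.y = 0.00, P.y = 0.00 ✓; |SH| = 35.30 ✓; |HP| = 23.70 ✓.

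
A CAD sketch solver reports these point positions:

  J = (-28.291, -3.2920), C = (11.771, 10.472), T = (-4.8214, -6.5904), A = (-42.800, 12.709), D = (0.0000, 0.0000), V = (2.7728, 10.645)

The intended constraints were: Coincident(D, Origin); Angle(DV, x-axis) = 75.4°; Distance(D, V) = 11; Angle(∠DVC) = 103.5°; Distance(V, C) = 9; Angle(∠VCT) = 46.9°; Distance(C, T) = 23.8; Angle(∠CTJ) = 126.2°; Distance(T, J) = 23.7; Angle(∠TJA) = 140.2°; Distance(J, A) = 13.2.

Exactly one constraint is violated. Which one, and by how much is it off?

Distance(J, A) = 13.2 — off by 8.40.

D = (0.00, 0.00) ✓; DV at 75.40° ✓; |DV| = 11.00 ✓; ∠DVC = 103.5° ✓; |VC| = 9.000 ✓; ∠VCT = 46.90° ✓; |CT| = 23.80 ✓; ∠CTJ = 126.2° ✓; |TJ| = 23.70 ✓; ∠TJA = 140.2° ✓; |JA| = 21.60 ✗.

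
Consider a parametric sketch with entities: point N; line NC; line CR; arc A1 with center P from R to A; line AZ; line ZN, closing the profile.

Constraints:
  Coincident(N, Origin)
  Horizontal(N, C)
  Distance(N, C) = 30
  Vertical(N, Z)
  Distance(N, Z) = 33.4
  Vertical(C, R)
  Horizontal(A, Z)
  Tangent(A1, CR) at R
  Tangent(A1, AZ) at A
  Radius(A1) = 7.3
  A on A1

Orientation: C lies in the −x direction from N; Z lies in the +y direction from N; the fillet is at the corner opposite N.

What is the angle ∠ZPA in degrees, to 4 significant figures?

72.17°

N is at the origin; N and C share the same y with |NC| = 30.0 and C on the −x side, so C = (-30.00, 0.000). N and Z share the same x with |NZ| = 33.4 and Z on the +y side, so Z = (0.000, 33.40). The virtual corner opposite N is at (-30.00, 33.40). Since A1 is tangent to CR there, PR ⟂ CR and the tangent condition forces PA to be normal to AZ, with radius 7.3, so the center P sits 7.3 in from both sides at P = (-22.70, 26.10). That places the tangent points at R = (-30.00, 26.10) on CR and A = (-22.70, 33.40) on AZ. Then cos ∠ZPA = PZ·PA / (|PZ||PA|), giving 72.17°.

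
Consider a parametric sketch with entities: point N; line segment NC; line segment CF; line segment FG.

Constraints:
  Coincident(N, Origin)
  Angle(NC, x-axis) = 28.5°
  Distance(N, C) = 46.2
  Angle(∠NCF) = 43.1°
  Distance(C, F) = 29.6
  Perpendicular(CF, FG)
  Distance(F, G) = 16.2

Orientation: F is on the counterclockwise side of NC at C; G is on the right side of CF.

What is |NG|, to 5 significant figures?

47.946

∠NCF = 43.1°, so CF runs at 28.5° + (180° − 43.1°) = 165.40° from the x-axis; with |CF| = 29.6, F = C + 29.6·(cos 165.40°, sin 165.40°) = (11.957, 29.506). The perpendicularity gives FG at right angles to CF; with |FG| = 16.2 on the right of CF, G = F + 16.2·(0.25207, 0.96771) = (16.041, 45.183). Then |NG| = |G − N| = 47.946.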